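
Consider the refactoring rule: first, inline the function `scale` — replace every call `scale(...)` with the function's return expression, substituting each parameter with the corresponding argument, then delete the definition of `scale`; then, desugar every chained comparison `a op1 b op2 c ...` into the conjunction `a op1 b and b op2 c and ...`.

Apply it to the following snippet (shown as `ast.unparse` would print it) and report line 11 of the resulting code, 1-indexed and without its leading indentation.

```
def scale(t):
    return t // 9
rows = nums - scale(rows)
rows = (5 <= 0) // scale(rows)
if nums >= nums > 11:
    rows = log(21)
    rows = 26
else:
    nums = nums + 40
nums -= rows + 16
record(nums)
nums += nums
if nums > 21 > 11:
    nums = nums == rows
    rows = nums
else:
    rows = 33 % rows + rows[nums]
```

if nums > 21 and 21 > 11:

Transformed code:
rows = nums - rows // 9
rows = (5 <= 0) // (rows // 9)
if nums >= nums and nums > 11:
    rows = log(21)
    rows = 26
else:
    nums = nums + 40
nums -= rows + 16
record(nums)
nums += nums
if nums > 21 and 21 > 11:
    nums = nums == rows
    rows = nums
else:
    rows = 33 % rows + rows[nums]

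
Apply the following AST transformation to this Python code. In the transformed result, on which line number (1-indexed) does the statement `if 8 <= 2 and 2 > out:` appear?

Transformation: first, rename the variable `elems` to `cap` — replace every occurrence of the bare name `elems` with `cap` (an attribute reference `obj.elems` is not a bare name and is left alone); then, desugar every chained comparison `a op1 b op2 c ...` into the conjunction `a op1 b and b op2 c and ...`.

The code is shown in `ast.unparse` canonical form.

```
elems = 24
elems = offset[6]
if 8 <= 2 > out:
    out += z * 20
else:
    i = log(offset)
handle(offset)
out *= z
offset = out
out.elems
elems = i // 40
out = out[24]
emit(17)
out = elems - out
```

Transformed code:
cap = 24
cap = offset[6]
if 8 <= 2 and 2 > out:
    out += z * 20
else:
    i = log(offset)
handle(offset)
out *= z
offset = out
out.elems
cap = i // 40
out = out[24]
emit(17)
out = cap - out

3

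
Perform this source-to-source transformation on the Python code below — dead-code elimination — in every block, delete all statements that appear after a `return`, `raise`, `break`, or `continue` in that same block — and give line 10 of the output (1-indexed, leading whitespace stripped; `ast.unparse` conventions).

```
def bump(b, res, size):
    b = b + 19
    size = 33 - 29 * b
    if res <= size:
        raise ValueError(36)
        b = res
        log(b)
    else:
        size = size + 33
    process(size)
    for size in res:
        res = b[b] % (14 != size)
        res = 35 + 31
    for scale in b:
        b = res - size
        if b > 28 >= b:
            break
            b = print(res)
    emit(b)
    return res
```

Transformed code:
def bump(b, res, size):
    b = b + 19
    size = 33 - 29 * b
    if res <= size:
        raise ValueError(36)
    else:
        size = size + 33
    process(size)
    for size in res:
        res = b[b] % (14 != size)
        res = 35 + 31
    for scale in b:
        b = res - size
        if b > 28 >= b:
            break
    emit(b)
    return res

res = b[b] % (14 != size)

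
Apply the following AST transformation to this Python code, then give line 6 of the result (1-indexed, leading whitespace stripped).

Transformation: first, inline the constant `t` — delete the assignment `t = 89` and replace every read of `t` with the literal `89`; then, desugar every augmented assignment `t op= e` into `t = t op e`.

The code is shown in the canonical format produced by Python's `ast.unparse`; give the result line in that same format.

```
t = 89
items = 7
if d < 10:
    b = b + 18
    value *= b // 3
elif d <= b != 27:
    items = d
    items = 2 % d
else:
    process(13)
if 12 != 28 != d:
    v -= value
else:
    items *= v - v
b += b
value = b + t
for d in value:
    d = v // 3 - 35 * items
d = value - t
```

items = d

Transformed code:
items = 7
if d < 10:
    b = b + 18
    value = value * (b // 3)
elif d <= b != 27:
    items = d
    items = 2 % d
else:
    process(13)
if 12 != 28 != d:
    v = v - value
else:
    items = items * (v - v)
b = b + b
value = b + 89
for d in value:
    d = v // 3 - 35 * items
d = value - 89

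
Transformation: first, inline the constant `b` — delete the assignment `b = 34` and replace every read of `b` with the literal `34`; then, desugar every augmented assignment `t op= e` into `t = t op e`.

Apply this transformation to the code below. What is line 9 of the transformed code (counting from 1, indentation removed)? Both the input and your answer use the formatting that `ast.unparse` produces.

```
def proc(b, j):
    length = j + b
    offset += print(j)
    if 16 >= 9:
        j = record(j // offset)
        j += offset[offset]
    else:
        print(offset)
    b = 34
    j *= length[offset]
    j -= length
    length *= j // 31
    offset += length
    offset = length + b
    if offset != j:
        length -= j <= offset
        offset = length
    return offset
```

j = j * length[offset]

Transformed code:
def proc(b, j):
    length = j + 34
    offset = offset + print(j)
    if 16 >= 9:
        j = record(j // offset)
        j = j + offset[offset]
    else:
        print(offset)
    j = j * length[offset]
    j = j - length
    length = length * (j // 31)
    offset = offset + length
    offset = length + 34
    if offset != j:
        length = length - (j <= offset)
        offset = length
    return offset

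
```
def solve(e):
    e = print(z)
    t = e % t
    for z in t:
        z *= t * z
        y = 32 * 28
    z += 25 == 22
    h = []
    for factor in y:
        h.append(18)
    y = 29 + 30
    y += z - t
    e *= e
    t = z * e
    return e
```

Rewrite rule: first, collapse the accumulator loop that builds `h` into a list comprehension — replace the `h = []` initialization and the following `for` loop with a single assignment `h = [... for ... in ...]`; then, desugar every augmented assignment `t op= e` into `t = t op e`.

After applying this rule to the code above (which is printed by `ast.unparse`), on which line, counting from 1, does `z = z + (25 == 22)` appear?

7

Transformed code:
def solve(e):
    e = print(z)
    t = e % t
    for z in t:
        z = z * (t * z)
        y = 32 * 28
    z = z + (25 == 22)
    h = [18 for factor in y]
    y = 29 + 30
    y = y + (z - t)
    e = e * e
    t = z * e
    return e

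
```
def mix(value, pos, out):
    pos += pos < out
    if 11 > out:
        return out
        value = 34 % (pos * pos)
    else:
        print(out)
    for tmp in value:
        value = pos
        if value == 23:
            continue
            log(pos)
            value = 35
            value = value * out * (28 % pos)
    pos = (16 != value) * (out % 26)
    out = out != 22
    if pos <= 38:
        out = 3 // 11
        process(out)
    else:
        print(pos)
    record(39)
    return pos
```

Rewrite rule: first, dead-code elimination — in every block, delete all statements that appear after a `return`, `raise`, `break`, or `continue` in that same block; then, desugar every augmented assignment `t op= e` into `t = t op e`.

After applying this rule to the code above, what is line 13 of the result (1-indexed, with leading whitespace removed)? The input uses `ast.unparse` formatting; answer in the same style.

if pos <= 38:

Transformed code:
def mix(value, pos, out):
    pos = pos + (pos < out)
    if 11 > out:
        return out
    else:
        print(out)
    for tmp in value:
        value = pos
        if value == 23:
            continue
    pos = (16 != value) * (out % 26)
    out = out != 22
    if pos <= 38:
        out = 3 // 11
        process(out)
    else:
        print(pos)
    record(39)
    return pos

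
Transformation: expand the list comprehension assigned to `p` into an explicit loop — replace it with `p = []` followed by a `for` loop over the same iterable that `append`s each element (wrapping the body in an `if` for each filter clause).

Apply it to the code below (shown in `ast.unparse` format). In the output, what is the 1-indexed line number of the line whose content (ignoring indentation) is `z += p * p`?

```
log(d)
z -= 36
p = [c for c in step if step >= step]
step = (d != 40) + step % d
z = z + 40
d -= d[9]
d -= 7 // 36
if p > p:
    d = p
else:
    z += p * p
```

14

Transformed code:
log(d)
z -= 36
p = []
for c in step:
    if step >= step:
        p.append(c)
step = (d != 40) + step % d
z = z + 40
d -= d[9]
d -= 7 // 36
if p > p:
    d = p
else:
    z += p * p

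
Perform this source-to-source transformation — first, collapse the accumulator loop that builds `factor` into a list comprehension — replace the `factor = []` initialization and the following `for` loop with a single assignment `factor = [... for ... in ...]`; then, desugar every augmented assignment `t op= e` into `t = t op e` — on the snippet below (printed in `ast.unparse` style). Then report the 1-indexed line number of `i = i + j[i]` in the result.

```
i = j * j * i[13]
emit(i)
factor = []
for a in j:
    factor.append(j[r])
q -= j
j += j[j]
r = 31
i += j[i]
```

7

Transformed code:
i = j * j * i[13]
emit(i)
factor = [j[r] for a in j]
q = q - j
j = j + j[j]
r = 31
i = i + j[i]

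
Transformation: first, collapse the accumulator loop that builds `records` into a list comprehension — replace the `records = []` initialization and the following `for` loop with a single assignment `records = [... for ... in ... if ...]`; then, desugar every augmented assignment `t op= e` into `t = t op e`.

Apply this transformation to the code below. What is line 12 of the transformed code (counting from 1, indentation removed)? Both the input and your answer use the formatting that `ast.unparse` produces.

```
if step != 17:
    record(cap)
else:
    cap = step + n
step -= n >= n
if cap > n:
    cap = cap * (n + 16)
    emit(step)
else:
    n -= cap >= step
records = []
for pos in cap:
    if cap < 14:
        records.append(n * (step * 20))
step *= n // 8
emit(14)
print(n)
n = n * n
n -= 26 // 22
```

step = step * (n // 8)

Transformed code:
if step != 17:
    record(cap)
else:
    cap = step + n
step = step - (n >= n)
if cap > n:
    cap = cap * (n + 16)
    emit(step)
else:
    n = n - (cap >= step)
records = [n * (step * 20) for pos in cap if cap < 14]
step = step * (n // 8)
emit(14)
print(n)
n = n * n
n = n - 26 // 22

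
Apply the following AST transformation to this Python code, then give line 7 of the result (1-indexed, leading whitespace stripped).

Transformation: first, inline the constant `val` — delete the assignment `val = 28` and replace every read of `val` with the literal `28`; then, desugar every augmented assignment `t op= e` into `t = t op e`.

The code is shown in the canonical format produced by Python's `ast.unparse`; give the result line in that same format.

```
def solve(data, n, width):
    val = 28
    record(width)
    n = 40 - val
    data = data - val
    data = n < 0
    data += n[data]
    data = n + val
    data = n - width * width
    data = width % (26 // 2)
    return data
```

data = n + 28

Transformed code:
def solve(data, n, width):
    record(width)
    n = 40 - 28
    data = data - 28
    data = n < 0
    data = data + n[data]
    data = n + 28
    data = n - width * width
    data = width % (26 // 2)
    return data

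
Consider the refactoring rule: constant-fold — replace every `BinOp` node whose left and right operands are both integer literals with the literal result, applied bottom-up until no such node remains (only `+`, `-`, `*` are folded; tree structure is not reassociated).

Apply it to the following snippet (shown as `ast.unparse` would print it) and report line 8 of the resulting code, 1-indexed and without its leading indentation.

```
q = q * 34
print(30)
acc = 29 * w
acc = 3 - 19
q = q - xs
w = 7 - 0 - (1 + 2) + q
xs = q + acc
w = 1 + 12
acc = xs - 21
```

Transformed code:
q = q * 34
print(30)
acc = 29 * w
acc = -16
q = q - xs
w = 4 + q
xs = q + acc
w = 13
acc = xs - 21

w = 13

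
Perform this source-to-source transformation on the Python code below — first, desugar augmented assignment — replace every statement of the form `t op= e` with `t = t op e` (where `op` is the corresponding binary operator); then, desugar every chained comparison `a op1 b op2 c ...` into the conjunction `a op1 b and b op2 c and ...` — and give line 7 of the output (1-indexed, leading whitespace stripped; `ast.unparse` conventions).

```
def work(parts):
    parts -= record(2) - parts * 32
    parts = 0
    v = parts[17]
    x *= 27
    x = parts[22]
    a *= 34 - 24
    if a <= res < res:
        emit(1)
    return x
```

a = a * (34 - 24)

Transformed code:
def work(parts):
    parts = parts - (record(2) - parts * 32)
    parts = 0
    v = parts[17]
    x = x * 27
    x = parts[22]
    a = a * (34 - 24)
    if a <= res and res < res:
        emit(1)
    return x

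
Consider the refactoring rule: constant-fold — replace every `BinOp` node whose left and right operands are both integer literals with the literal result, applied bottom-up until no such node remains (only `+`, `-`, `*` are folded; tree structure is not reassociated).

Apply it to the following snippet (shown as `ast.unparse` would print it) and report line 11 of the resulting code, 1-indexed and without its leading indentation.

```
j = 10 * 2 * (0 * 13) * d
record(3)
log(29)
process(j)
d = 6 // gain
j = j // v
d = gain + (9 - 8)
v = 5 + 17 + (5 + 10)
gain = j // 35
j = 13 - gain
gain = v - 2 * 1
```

gain = v - 2

Transformed code:
j = 0 * d
record(3)
log(29)
process(j)
d = 6 // gain
j = j // v
d = gain + 1
v = 37
gain = j // 35
j = 13 - gain
gain = v - 2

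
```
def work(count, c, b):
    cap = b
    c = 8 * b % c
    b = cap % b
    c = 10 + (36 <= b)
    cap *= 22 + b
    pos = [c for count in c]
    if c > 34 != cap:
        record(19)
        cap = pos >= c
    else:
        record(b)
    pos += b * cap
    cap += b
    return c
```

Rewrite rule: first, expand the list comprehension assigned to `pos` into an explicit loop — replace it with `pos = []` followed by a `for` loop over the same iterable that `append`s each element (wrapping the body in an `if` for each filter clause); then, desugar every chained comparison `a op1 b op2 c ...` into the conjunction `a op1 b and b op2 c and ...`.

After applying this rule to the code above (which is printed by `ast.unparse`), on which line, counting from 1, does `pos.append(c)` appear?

9

Transformed code:
def work(count, c, b):
    cap = b
    c = 8 * b % c
    b = cap % b
    c = 10 + (36 <= b)
    cap *= 22 + b
    pos = []
    for count in c:
        pos.append(c)
    if c > 34 and 34 != cap:
        record(19)
        cap = pos >= c
    else:
        record(b)
    pos += b * cap
    cap += b
    return c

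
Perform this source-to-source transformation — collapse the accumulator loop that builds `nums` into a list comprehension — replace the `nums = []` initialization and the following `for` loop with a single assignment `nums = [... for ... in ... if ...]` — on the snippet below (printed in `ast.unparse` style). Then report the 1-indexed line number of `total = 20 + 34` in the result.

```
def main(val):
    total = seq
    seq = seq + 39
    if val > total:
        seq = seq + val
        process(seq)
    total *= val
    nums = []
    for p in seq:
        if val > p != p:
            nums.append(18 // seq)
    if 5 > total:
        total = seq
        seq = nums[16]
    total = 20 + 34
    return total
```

12

Transformed code:
def main(val):
    total = seq
    seq = seq + 39
    if val > total:
        seq = seq + val
        process(seq)
    total *= val
    nums = [18 // seq for p in seq if val > p != p]
    if 5 > total:
        total = seq
        seq = nums[16]
    total = 20 + 34
    return total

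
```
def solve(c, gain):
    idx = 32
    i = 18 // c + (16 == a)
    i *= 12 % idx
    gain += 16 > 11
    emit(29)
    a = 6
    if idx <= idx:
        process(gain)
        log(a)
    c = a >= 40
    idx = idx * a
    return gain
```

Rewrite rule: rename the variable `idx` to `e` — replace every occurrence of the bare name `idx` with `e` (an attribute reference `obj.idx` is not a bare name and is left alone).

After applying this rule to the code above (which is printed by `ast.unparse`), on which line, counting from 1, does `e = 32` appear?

Transformed code:
def solve(c, gain):
    e = 32
    i = 18 // c + (16 == a)
    i *= 12 % e
    gain += 16 > 11
    emit(29)
    a = 6
    if e <= e:
        process(gain)
        log(a)
    c = a >= 40
    e = e * a
    return gain

2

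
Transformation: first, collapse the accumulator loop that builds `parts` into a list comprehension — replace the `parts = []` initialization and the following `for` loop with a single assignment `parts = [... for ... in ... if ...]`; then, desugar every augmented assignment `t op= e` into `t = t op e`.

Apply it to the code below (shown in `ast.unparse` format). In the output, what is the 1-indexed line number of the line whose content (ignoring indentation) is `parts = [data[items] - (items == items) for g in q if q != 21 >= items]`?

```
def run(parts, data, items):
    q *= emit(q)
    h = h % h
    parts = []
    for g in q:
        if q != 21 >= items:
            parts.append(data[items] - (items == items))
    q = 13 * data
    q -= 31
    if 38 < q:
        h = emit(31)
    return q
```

Transformed code:
def run(parts, data, items):
    q = q * emit(q)
    h = h % h
    parts = [data[items] - (items == items) for g in q if q != 21 >= items]
    q = 13 * data
    q = q - 31
    if 38 < q:
        h = emit(31)
    return q

4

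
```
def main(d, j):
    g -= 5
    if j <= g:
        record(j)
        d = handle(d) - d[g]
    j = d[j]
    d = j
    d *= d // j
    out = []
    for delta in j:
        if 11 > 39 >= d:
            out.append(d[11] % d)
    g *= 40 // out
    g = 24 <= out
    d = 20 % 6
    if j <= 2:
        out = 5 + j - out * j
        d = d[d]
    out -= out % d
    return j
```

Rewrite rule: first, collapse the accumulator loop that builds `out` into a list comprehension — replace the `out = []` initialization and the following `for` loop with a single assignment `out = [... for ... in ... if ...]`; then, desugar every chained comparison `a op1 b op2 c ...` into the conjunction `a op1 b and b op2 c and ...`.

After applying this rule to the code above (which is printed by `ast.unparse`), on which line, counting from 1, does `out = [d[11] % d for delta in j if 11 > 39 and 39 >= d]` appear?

9

Transformed code:
def main(d, j):
    g -= 5
    if j <= g:
        record(j)
        d = handle(d) - d[g]
    j = d[j]
    d = j
    d *= d // j
    out = [d[11] % d for delta in j if 11 > 39 and 39 >= d]
    g *= 40 // out
    g = 24 <= out
    d = 20 % 6
    if j <= 2:
        out = 5 + j - out * j
        d = d[d]
    out -= out % d
    return j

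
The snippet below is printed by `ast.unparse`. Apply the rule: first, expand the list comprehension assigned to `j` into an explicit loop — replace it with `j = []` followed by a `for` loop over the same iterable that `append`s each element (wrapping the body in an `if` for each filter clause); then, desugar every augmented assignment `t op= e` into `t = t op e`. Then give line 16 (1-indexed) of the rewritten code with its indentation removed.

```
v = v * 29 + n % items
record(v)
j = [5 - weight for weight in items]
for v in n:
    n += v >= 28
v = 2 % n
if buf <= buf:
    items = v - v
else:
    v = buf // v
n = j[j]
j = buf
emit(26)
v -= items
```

v = v - items

Transformed code:
v = v * 29 + n % items
record(v)
j = []
for weight in items:
    j.append(5 - weight)
for v in n:
    n = n + (v >= 28)
v = 2 % n
if buf <= buf:
    items = v - v
else:
    v = buf // v
n = j[j]
j = buf
emit(26)
v = v - items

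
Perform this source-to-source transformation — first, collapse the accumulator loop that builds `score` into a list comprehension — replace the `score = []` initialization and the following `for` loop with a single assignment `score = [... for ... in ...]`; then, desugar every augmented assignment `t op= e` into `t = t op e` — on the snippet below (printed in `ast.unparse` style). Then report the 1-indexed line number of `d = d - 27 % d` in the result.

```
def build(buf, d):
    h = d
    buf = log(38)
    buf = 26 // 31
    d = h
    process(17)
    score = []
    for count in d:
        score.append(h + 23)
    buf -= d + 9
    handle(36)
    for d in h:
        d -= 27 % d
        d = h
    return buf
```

11

Transformed code:
def build(buf, d):
    h = d
    buf = log(38)
    buf = 26 // 31
    d = h
    process(17)
    score = [h + 23 for count in d]
    buf = buf - (d + 9)
    handle(36)
    for d in h:
        d = d - 27 % d
        d = h
    return buf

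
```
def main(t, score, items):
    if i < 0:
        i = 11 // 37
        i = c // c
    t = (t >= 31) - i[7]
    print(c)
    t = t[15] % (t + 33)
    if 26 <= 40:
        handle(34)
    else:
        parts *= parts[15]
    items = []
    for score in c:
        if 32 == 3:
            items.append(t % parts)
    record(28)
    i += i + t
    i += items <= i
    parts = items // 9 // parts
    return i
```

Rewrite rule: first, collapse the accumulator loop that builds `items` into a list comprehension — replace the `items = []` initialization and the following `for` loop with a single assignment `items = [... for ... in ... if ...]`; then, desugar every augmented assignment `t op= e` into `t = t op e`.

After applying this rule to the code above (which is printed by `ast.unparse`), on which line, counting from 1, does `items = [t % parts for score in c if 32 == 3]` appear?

Transformed code:
def main(t, score, items):
    if i < 0:
        i = 11 // 37
        i = c // c
    t = (t >= 31) - i[7]
    print(c)
    t = t[15] % (t + 33)
    if 26 <= 40:
        handle(34)
    else:
        parts = parts * parts[15]
    items = [t % parts for score in c if 32 == 3]
    record(28)
    i = i + (i + t)
    i = i + (items <= i)
    parts = items // 9 // parts
    return i

12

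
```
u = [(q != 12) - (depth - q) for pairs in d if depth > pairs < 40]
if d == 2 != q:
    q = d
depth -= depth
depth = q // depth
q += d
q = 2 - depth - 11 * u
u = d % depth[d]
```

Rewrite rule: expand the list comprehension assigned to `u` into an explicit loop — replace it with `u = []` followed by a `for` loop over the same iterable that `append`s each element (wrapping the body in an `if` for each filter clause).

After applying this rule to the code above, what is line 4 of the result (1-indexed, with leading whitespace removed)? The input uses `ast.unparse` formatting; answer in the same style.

Transformed code:
u = []
for pairs in d:
    if depth > pairs < 40:
        u.append((q != 12) - (depth - q))
if d == 2 != q:
    q = d
depth -= depth
depth = q // depth
q += d
q = 2 - depth - 11 * u
u = d % depth[d]

u.append((q != 12) - (depth - q))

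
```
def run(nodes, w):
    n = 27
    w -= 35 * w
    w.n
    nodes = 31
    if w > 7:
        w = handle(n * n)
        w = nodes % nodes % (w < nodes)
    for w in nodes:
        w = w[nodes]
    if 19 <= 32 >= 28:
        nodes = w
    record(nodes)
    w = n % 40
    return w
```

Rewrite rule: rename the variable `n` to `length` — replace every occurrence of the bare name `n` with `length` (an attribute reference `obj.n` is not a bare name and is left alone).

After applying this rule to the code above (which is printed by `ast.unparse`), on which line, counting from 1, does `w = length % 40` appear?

Transformed code:
def run(nodes, w):
    length = 27
    w -= 35 * w
    w.n
    nodes = 31
    if w > 7:
        w = handle(length * length)
        w = nodes % nodes % (w < nodes)
    for w in nodes:
        w = w[nodes]
    if 19 <= 32 >= 28:
        nodes = w
    record(nodes)
    w = length % 40
    return w

14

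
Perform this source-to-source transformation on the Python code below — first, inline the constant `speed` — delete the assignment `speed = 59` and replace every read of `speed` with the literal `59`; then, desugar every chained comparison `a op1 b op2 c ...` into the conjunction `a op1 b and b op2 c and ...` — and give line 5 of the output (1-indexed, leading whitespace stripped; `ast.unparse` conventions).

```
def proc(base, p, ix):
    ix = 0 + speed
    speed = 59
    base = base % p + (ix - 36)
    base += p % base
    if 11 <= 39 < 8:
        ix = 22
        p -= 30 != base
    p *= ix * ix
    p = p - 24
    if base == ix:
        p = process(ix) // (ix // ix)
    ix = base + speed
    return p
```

if 11 <= 39 and 39 < 8:

Transformed code:
def proc(base, p, ix):
    ix = 0 + 59
    base = base % p + (ix - 36)
    base += p % base
    if 11 <= 39 and 39 < 8:
        ix = 22
        p -= 30 != base
    p *= ix * ix
    p = p - 24
    if base == ix:
        p = process(ix) // (ix // ix)
    ix = base + 59
    return p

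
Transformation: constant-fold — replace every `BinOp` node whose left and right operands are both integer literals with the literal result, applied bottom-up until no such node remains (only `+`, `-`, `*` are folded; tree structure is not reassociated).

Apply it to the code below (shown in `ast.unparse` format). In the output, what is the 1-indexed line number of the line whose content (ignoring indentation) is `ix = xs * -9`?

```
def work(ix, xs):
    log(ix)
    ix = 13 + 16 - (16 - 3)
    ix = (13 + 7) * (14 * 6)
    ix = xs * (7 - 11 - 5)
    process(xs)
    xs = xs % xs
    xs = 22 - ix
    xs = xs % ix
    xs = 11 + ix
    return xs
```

Transformed code:
def work(ix, xs):
    log(ix)
    ix = 16
    ix = 1680
    ix = xs * -9
    process(xs)
    xs = xs % xs
    xs = 22 - ix
    xs = xs % ix
    xs = 11 + ix
    return xs

5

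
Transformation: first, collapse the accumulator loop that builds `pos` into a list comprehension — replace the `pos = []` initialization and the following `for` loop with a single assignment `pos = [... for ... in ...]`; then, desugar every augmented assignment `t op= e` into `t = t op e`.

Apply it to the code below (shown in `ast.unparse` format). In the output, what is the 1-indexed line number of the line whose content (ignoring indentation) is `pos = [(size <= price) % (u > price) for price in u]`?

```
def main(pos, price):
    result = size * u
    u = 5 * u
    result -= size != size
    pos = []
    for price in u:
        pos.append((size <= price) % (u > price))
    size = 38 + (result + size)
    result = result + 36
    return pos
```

5

Transformed code:
def main(pos, price):
    result = size * u
    u = 5 * u
    result = result - (size != size)
    pos = [(size <= price) % (u > price) for price in u]
    size = 38 + (result + size)
    result = result + 36
    return pos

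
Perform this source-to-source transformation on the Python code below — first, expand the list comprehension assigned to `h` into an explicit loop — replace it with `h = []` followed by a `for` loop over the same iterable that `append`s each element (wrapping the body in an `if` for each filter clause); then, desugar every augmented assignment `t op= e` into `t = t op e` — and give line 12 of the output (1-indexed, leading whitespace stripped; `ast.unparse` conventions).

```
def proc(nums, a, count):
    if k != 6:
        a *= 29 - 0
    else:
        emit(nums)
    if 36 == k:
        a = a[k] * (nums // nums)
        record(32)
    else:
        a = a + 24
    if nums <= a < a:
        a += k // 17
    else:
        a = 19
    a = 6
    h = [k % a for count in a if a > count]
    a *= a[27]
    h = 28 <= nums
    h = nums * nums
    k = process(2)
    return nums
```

Transformed code:
def proc(nums, a, count):
    if k != 6:
        a = a * (29 - 0)
    else:
        emit(nums)
    if 36 == k:
        a = a[k] * (nums // nums)
        record(32)
    else:
        a = a + 24
    if nums <= a < a:
        a = a + k // 17
    else:
        a = 19
    a = 6
    h = []
    for count in a:
        if a > count:
            h.append(k % a)
    a = a * a[27]
    h = 28 <= nums
    h = nums * nums
    k = process(2)
    return nums

a = a + k // 17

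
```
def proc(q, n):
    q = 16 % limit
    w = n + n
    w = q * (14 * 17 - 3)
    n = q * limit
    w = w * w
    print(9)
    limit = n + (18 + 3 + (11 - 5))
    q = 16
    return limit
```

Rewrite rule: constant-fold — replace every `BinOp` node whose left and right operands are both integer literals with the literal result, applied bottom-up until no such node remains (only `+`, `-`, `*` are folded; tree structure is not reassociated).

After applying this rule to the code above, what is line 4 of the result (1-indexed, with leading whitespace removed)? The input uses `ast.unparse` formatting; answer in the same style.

w = q * 235

Transformed code:
def proc(q, n):
    q = 16 % limit
    w = n + n
    w = q * 235
    n = q * limit
    w = w * w
    print(9)
    limit = n + 27
    q = 16
    return limit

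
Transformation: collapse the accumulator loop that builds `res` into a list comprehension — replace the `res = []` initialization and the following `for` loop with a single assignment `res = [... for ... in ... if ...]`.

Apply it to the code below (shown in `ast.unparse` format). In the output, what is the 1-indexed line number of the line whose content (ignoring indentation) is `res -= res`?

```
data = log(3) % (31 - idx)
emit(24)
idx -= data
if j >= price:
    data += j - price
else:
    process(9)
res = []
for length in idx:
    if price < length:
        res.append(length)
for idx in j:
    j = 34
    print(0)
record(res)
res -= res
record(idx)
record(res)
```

13

Transformed code:
data = log(3) % (31 - idx)
emit(24)
idx -= data
if j >= price:
    data += j - price
else:
    process(9)
res = [length for length in idx if price < length]
for idx in j:
    j = 34
    print(0)
record(res)
res -= res
record(idx)
record(res)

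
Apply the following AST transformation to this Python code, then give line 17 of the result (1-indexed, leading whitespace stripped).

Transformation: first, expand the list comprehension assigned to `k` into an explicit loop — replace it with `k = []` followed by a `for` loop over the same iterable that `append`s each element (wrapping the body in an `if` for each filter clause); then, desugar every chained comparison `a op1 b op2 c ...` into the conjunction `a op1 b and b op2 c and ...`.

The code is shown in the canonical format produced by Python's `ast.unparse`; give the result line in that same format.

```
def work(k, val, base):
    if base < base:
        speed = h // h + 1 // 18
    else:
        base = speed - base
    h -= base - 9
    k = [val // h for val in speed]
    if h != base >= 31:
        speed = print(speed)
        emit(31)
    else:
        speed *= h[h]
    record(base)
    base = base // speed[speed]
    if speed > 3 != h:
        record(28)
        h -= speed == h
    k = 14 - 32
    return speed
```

if speed > 3 and 3 != h:

Transformed code:
def work(k, val, base):
    if base < base:
        speed = h // h + 1 // 18
    else:
        base = speed - base
    h -= base - 9
    k = []
    for val in speed:
        k.append(val // h)
    if h != base and base >= 31:
        speed = print(speed)
        emit(31)
    else:
        speed *= h[h]
    record(base)
    base = base // speed[speed]
    if speed > 3 and 3 != h:
        record(28)
        h -= speed == h
    k = 14 - 32
    return speed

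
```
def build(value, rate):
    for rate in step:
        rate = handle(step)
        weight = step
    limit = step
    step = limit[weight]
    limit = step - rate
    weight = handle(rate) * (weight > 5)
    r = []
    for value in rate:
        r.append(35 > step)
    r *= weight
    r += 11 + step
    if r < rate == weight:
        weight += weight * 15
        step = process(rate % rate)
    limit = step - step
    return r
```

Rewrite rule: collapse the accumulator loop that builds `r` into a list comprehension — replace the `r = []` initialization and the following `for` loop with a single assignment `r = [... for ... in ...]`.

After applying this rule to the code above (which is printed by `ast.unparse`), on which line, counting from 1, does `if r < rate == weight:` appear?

Transformed code:
def build(value, rate):
    for rate in step:
        rate = handle(step)
        weight = step
    limit = step
    step = limit[weight]
    limit = step - rate
    weight = handle(rate) * (weight > 5)
    r = [35 > step for value in rate]
    r *= weight
    r += 11 + step
    if r < rate == weight:
        weight += weight * 15
        step = process(rate % rate)
    limit = step - step
    return r

12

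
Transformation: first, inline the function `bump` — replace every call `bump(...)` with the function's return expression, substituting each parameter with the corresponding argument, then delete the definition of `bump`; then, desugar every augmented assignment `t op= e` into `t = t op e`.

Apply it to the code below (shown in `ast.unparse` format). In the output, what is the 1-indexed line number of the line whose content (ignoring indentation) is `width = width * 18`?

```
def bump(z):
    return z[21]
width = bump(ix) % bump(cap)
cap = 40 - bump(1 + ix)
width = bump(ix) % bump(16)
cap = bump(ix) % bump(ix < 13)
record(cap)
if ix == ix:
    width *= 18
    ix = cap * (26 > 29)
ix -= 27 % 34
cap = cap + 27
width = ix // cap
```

7

Transformed code:
width = ix[21] % cap[21]
cap = 40 - (1 + ix)[21]
width = ix[21] % 16[21]
cap = ix[21] % (ix < 13)[21]
record(cap)
if ix == ix:
    width = width * 18
    ix = cap * (26 > 29)
ix = ix - 27 % 34
cap = cap + 27
width = ix // cap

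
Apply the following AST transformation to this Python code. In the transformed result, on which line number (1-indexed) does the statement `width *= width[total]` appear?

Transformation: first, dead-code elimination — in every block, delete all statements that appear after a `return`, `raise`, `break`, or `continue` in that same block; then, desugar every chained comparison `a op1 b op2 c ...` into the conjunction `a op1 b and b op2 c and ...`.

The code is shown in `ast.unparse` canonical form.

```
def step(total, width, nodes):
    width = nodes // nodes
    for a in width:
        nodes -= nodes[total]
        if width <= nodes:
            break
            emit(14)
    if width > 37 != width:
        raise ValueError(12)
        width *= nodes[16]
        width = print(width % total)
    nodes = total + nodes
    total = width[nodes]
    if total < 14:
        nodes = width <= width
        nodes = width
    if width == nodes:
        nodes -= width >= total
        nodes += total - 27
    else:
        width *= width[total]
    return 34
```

18

Transformed code:
def step(total, width, nodes):
    width = nodes // nodes
    for a in width:
        nodes -= nodes[total]
        if width <= nodes:
            break
    if width > 37 and 37 != width:
        raise ValueError(12)
    nodes = total + nodes
    total = width[nodes]
    if total < 14:
        nodes = width <= width
        nodes = width
    if width == nodes:
        nodes -= width >= total
        nodes += total - 27
    else:
        width *= width[total]
    return 34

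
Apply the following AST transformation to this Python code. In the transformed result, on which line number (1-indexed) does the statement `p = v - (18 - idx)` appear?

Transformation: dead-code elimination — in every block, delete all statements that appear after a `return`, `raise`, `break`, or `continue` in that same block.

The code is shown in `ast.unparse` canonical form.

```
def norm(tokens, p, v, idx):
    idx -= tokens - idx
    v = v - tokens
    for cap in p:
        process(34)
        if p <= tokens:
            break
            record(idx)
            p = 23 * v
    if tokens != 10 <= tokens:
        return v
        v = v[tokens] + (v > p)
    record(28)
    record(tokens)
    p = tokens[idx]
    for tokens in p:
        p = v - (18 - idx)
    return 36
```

14

Transformed code:
def norm(tokens, p, v, idx):
    idx -= tokens - idx
    v = v - tokens
    for cap in p:
        process(34)
        if p <= tokens:
            break
    if tokens != 10 <= tokens:
        return v
    record(28)
    record(tokens)
    p = tokens[idx]
    for tokens in p:
        p = v - (18 - idx)
    return 36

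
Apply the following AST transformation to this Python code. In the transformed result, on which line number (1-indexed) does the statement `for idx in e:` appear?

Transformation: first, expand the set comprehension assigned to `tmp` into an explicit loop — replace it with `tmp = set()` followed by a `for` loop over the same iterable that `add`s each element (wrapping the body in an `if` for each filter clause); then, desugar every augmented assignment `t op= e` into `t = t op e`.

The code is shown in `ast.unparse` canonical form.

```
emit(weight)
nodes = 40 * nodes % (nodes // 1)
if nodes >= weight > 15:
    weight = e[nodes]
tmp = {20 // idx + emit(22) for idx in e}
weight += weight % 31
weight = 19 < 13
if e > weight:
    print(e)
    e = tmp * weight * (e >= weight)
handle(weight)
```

Transformed code:
emit(weight)
nodes = 40 * nodes % (nodes // 1)
if nodes >= weight > 15:
    weight = e[nodes]
tmp = set()
for idx in e:
    tmp.add(20 // idx + emit(22))
weight = weight + weight % 31
weight = 19 < 13
if e > weight:
    print(e)
    e = tmp * weight * (e >= weight)
handle(weight)

6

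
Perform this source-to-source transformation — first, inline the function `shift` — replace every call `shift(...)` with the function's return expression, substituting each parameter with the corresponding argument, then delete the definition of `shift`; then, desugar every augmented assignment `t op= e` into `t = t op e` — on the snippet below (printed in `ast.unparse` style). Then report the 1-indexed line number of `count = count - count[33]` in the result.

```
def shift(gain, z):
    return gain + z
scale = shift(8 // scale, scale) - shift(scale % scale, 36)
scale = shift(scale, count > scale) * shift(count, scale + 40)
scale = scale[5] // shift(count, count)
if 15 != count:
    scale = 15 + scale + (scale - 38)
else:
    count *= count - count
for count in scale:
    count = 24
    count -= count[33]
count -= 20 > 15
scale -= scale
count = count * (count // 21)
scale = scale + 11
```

10

Transformed code:
scale = 8 // scale + scale - (scale % scale + 36)
scale = (scale + (count > scale)) * (count + (scale + 40))
scale = scale[5] // (count + count)
if 15 != count:
    scale = 15 + scale + (scale - 38)
else:
    count = count * (count - count)
for count in scale:
    count = 24
    count = count - count[33]
count = count - (20 > 15)
scale = scale - scale
count = count * (count // 21)
scale = scale + 11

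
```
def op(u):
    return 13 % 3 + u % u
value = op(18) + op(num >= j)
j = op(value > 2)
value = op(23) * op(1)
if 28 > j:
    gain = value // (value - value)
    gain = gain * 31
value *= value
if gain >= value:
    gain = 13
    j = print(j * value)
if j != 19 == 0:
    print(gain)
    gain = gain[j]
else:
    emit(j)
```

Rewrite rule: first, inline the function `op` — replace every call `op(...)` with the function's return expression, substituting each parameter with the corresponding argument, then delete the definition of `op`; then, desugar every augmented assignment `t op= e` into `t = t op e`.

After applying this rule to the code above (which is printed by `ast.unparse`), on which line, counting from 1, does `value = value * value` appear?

Transformed code:
value = 13 % 3 + 18 % 18 + (13 % 3 + (num >= j) % (num >= j))
j = 13 % 3 + (value > 2) % (value > 2)
value = (13 % 3 + 23 % 23) * (13 % 3 + 1 % 1)
if 28 > j:
    gain = value // (value - value)
    gain = gain * 31
value = value * value
if gain >= value:
    gain = 13
    j = print(j * value)
if j != 19 == 0:
    print(gain)
    gain = gain[j]
else:
    emit(j)

7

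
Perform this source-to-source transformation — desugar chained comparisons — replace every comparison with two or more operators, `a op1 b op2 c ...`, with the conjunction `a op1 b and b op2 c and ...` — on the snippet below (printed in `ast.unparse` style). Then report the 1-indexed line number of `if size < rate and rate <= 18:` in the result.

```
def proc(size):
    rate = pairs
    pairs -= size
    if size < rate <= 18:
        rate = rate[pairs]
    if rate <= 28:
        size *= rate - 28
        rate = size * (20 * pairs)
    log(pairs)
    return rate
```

4

Transformed code:
def proc(size):
    rate = pairs
    pairs -= size
    if size < rate and rate <= 18:
        rate = rate[pairs]
    if rate <= 28:
        size *= rate - 28
        rate = size * (20 * pairs)
    log(pairs)
    return rate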